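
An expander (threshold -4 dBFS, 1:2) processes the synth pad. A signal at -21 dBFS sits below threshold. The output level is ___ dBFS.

-38 dBFS

Below threshold, a 1:2 expander applies gain = (2−1)×(T − x) of attenuation.
(2−1) × 17 = 17 dB, so output = -21 − 17 = -38 dBFS.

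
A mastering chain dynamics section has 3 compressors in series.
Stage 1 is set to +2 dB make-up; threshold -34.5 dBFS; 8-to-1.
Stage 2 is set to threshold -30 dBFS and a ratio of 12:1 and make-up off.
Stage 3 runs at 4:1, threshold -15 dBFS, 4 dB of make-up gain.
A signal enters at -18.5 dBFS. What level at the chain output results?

-26.5 dBFS

Stage 1: -18.5 dBFS is 16 dB over -34.5 dBFS; at 8:1 that becomes 2 dB over, giving -32.5 dBFS; +2 dB make-up → -30.5 dBFS.
Stage 2: -30.5 dBFS is at or below the -30 dBFS threshold — no compression; output -30.5 dBFS.
Stage 3: -30.5 dBFS is at or below the -15 dBFS threshold — no compression; make-up brings it to -26.5 dBFS.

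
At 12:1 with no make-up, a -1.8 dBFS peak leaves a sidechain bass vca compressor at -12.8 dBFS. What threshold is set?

Let T be the threshold. Output overshoot = (input overshoot)/R, so -12.8 − T = (-1.8 − T)/12.
12·(-12.8 − T) = -1.8 − T → 11·T = -153.6 − (-1.8) = -151.8.
T = -151.8/11 = -13.8 dBFS.

-13.8 dBFS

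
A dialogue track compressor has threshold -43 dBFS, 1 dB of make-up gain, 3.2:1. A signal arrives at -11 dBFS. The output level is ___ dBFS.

-32 dBFS

-11 dBFS sits 32 dB over threshold.
3.2:1 compression reduces that to 32/3.2 = 10 dB over.
That puts the output at -33 dBFS; make-up adds 1 dB, giving -32 dBFS.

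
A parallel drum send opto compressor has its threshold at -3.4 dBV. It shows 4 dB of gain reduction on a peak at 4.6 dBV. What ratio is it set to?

2:1

Input overshoot = 4.6 − (-3.4) = 8 dB.
Output overshoot = 8 − 4 = 4 dB.
Ratio = input overshoot / output overshoot = 8 / 4 = 2.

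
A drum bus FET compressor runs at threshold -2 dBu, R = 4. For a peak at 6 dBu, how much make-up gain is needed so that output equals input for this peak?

The peak compresses to -2 + 8/4 = 0 dBu.
To reach 6 dBu requires 6 − 0 = 6 dB of make-up.

6 dB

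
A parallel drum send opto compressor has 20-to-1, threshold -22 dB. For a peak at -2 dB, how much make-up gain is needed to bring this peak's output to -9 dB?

12 dB

Without make-up, output = threshold + overshoot/20 = -22 + 1 = -21 dB.
Gap to target: 12 dB.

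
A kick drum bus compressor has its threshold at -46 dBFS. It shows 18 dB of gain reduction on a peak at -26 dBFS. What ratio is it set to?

Input overshoot = -26 − (-46) = 20 dB.
Output overshoot = 20 − 18 = 2 dB.
Ratio = input overshoot / output overshoot = 20 / 2 = 10.

10:1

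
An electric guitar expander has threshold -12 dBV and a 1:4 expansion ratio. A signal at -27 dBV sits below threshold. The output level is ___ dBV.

-72 dBV

Below threshold, a 1:4 expander applies gain = (4−1)×(T − x) of attenuation.
(4−1) × 15 = 45 dB, so output = -27 − 45 = -72 dBV.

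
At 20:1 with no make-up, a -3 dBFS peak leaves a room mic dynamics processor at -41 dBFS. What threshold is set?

-43 dBFS

Input is 40 dB above T (since output overshoot × R = input overshoot: (-41 − T)·20 = -3 − T gives T = -43 dBFS).
Check: -43 + (-3 − (-43))/20 = -43 + 2 = -41 dBFS. ✓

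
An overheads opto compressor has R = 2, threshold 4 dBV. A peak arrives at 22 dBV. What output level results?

13 dBV

The input is 18 dB above the 4 dBV threshold.
2:1 compression reduces that to 18/2 = 9 dB over.
So the level is 4 + 9 = 13 dBV.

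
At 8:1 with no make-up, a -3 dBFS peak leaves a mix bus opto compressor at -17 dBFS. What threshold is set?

Input is 16 dB above T (since output overshoot × R = input overshoot: (-17 − T)·8 = -3 − T gives T = -19 dBFS).
Check: -19 + (-3 − (-19))/8 = -19 + 2 = -17 dBFS. ✓

-19 dBFS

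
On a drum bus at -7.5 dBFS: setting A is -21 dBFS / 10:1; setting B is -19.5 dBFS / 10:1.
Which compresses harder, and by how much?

A: overshoot 13.5 dB → output overshoot 1.35 dB → GR 12.15 dB.
B: overshoot 12 dB → output overshoot 1.2 dB → GR 10.8 dB.
A applies 1.35 dB more gain reduction.

A, by 1.35 dB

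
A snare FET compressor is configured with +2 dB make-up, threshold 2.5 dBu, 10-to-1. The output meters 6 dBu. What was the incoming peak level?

Stripping the +2 dB make-up gives 4 dBu at the gain stage.
The compressed level sits 4 − 2.5 = 1.5 dB over threshold.
Undo the ratio: input overshoot = 1.5 × 10 = 15 dB, giving input = 17.5 dBu.

17.5 dBu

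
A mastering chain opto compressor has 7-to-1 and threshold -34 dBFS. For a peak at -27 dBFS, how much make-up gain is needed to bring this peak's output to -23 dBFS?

10 dB

Without make-up, output = threshold + overshoot/7 = -34 + 1 = -33 dBFS.
Gap to target: 10 dB.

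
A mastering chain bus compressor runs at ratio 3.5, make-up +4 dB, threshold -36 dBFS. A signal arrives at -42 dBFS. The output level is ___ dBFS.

-42 dBFS is 6 dB below the -36 dBFS threshold, so no gain reduction is applied.
Make-up gain adds 4 dB: -42 + 4 = -38 dBFS.

-38 dBFS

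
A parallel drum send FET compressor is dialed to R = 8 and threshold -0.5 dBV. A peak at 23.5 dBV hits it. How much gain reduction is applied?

21 dB

The signal is 24 dB above threshold.
After 8:1 compression the overshoot becomes 24/8 = 3 dB.
Gain reduction = 24 − 3 = 21 dB.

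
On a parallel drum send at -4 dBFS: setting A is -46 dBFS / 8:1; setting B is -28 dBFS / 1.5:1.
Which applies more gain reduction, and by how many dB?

A: overshoot 42 dB → output overshoot 5.25 dB → GR 36.75 dB.
B: overshoot 24 dB → output overshoot 16 dB → GR 8 dB.
A applies 28.75 dB more gain reduction.

A, by 28.75 dB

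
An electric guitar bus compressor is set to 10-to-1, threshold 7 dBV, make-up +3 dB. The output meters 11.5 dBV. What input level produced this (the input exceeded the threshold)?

Stripping the +3 dB make-up gives 8.5 dBV at the gain stage.
The compressed level sits 8.5 − 7 = 1.5 dB over threshold.
Undo the ratio: input overshoot = 1.5 × 10 = 15 dB, giving input = 22 dBV.

22 dBV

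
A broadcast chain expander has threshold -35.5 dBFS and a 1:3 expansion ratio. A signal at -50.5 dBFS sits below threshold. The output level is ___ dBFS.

The input is 15 dB below the -35.5 dBFS threshold.
A 1:3 expander multiplies undershoot by 3: 15 × 3 = 45 dB below threshold.
Output = -35.5 − 45 = -80.5 dBFS.

-80.5 dBFS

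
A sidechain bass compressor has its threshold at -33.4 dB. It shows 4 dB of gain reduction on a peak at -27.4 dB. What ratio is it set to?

3:1

Input overshoot = -27.4 − (-33.4) = 6 dB.
Output overshoot = 6 − 4 = 2 dB.
Ratio = input overshoot / output overshoot = 6 / 2 = 3.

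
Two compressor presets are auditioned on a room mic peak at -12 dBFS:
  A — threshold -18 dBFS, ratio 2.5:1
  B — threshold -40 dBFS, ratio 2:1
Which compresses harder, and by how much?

A: GR = 6 − 6/2.5 = 3.6 dB.
B: GR = 28 − 28/2 = 14 dB.
B applies 10.4 dB more gain reduction.

B, by 10.4 dB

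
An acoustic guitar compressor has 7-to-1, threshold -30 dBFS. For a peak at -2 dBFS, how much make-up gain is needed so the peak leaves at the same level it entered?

24 dB

The peak compresses to -30 + 28/7 = -26 dBFS.
To reach -2 dBFS requires -2 − (-26) = 24 dB of make-up.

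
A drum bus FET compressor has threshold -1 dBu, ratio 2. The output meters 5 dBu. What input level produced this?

11 dBu

That's 6 dB above the -1 dBu threshold.
Input overshoot = R × output overshoot = 12 dB → input = -1 + 12 = 11 dBu.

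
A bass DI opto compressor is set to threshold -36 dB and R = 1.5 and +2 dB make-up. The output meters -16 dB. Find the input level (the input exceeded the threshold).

-9 dB

Remove make-up: -16 − 2 = -18 dB.
Post-compression overshoot = -18 − (-36) = 18 dB.
Input overshoot = R × output overshoot = 27 dB → input = -36 + 27 = -9 dB.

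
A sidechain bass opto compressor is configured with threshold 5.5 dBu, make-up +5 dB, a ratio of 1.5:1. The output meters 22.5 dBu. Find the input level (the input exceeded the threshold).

23.5 dBu

Stripping the +5 dB make-up gives 17.5 dBu at the gain stage.
That's 12 dB above the 5.5 dBu threshold.
Input overshoot = R × output overshoot = 18 dB → input = 5.5 + 18 = 23.5 dBu.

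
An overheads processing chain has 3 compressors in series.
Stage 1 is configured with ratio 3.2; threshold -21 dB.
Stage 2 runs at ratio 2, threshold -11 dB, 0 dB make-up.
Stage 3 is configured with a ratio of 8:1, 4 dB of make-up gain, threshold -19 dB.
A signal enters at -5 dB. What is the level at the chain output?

Stage 1: 16 dB above -21 dB, reduced 3.2:1 to 5 dB above → -16 dB.
Stage 2: -16 dB ≤ -11 dB, so stage 2 doesn't engage; output -16 dB.
Stage 3: -16 dB is 3 dB over -19 dB; at 8:1 that becomes 0.375 dB over, giving -18.625 dB; +4 dB make-up → -14.625 dB.

-14.625 dB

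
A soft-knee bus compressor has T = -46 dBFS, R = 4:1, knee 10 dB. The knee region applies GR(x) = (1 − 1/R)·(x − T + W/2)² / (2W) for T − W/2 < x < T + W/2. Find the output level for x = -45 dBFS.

-46.35 dBFS

x − T + W/2 = -45 − (-46) + 5 = 6.
GR = (1 − 1/4) × 6² / 20 = 0.75 × 36 / 20 = 1.35 dB.
Output = -45 − 1.35 = -46.35 dBFS.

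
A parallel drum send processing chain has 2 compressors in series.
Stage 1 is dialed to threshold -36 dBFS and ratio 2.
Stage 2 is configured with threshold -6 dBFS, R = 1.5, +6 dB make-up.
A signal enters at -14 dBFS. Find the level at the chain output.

-19 dBFS

Stage 1: overshoot 22 dB → 22/2 = 11 dB → -25 dBFS.
Stage 2: -25 dBFS is at or below the -6 dBFS threshold — no compression; make-up brings it to -19 dBFS.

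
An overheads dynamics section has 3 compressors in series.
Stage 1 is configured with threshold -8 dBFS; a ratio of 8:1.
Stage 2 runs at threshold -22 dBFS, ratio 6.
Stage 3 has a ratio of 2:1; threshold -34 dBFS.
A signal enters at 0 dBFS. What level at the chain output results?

Stage 1: 0 dBFS is 8 dB over -8 dBFS; at 8:1 that becomes 1 dB over, giving -7 dBFS.
Stage 2: overshoot 15 dB → 15/6 = 2.5 dB → -19.5 dBFS.
Stage 3: -19.5 dBFS is 14.5 dB over -34 dBFS; at 2:1 that becomes 7.25 dB over, giving -26.75 dBFS.

-26.75 dBFS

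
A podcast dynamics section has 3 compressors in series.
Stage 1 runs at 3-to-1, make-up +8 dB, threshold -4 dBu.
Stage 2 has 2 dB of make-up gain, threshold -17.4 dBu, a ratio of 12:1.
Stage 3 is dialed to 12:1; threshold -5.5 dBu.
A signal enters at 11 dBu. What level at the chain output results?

-13.2 dBu

Stage 1: overshoot 15 dB → 15/3 = 5 dB → 1 dBu; +8 dB make-up → 9 dBu.
Stage 2: 26.4 dB above -17.4 dBu, reduced 12:1 to 2.2 dB above → -15.2 dBu; +2 dB make-up → -13.2 dBu.
Stage 3: -13.2 dBu is at or below the -5.5 dBu threshold — no compression; output -13.2 dBu.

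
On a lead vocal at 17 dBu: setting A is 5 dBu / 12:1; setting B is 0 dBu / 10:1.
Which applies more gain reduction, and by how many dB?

B, by 4.3 dB

A: overshoot 12 dB → output overshoot 1 dB → GR 11 dB.
B: overshoot 17 dB → output overshoot 1.7 dB → GR 15.3 dB.
Difference: 4.3 dB in favour of B.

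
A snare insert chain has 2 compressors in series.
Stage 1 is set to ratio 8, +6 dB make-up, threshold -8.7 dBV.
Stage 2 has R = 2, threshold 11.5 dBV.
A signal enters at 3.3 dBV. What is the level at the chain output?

-1.2 dBV

Stage 1: overshoot 12 dB → 12/8 = 1.5 dB → -7.2 dBV; +6 dB make-up → -1.2 dBV.
Stage 2: below threshold (-1.2 ≤ 11.5); passes unchanged; output -1.2 dBV.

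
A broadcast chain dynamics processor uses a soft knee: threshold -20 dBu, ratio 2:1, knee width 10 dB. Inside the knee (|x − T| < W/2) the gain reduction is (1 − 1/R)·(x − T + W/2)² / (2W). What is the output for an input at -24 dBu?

-24.025 dBu

x − T + W/2 = -24 − (-20) + 5 = 1.
GR = (1 − 1/2) × 1² / 20 = 0.5 × 1 / 20 = 0.025 dB.
Output = -24 − 0.025 = -24.025 dBu.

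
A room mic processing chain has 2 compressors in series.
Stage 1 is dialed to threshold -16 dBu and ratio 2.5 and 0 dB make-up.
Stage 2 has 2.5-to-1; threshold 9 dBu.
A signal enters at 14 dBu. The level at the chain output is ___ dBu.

Stage 1: 30 dB above -16 dBu, reduced 2.5:1 to 12 dB above → -4 dBu.
Stage 2: -4 dBu is at or below the 9 dBu threshold — no compression; output -4 dBu.

-4 dBu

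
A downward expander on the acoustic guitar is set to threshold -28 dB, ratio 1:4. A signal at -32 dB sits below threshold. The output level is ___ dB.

Below threshold, a 1:4 expander applies gain = (4−1)×(T − x) of attenuation.
(4−1) × 4 = 12 dB, so output = -32 − 12 = -44 dB.

-44 dB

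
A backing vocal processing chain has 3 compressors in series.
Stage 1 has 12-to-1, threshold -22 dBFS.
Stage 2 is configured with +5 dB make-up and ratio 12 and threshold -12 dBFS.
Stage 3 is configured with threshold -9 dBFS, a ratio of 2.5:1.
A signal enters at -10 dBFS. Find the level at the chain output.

-16 dBFS

Stage 1: 12 dB above -22 dBFS, reduced 12:1 to 1 dB above → -21 dBFS.
Stage 2: -21 dBFS is at or below the -12 dBFS threshold — no compression; make-up brings it to -16 dBFS.
Stage 3: -16 dBFS is at or below the -9 dBFS threshold — no compression; output -16 dBFS.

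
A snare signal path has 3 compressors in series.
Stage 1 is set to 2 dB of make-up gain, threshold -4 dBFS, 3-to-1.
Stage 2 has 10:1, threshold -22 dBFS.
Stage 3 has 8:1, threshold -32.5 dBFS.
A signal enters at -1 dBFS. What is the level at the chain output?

-30.925 dBFS

Stage 1: 3 dB above -4 dBFS, reduced 3:1 to 1 dB above → -3 dBFS; +2 dB make-up → -1 dBFS.
Stage 2: 21 dB above -22 dBFS, reduced 10:1 to 2.1 dB above → -19.9 dBFS.
Stage 3: -19.9 dBFS is 12.6 dB over -32.5 dBFS; at 8:1 that becomes 1.575 dB over, giving -30.925 dBFS.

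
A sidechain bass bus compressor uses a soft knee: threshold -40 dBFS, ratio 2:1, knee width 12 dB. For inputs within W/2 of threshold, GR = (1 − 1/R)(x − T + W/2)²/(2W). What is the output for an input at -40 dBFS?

x − T + W/2 = -40 − (-40) + 6 = 6.
GR = (1 − 1/2) × 6² / 24 = 0.5 × 36 / 24 = 0.75 dB.
Output = -40 − 0.75 = -40.75 dBFS.

-40.75 dBFS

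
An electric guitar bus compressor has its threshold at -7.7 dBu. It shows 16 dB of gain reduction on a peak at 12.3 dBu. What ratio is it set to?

Input overshoot = 12.3 − (-7.7) = 20 dB.
Output overshoot = 20 − 16 = 4 dB.
Ratio = input overshoot / output overshoot = 20 / 4 = 5.

5:1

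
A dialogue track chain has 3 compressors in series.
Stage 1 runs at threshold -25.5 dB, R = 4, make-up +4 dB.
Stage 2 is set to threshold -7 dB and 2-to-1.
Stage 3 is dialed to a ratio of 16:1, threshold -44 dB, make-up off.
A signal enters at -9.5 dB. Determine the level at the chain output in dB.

-42.34375 dB

Stage 1: 16 dB above -25.5 dB, reduced 4:1 to 4 dB above → -21.5 dB; +4 dB make-up → -17.5 dB.
Stage 2: -17.5 dB ≤ -7 dB, so stage 2 doesn't engage; output -17.5 dB.
Stage 3: 26.5 dB above -44 dB, reduced 16:1 to 1.65625 dB above → -42.34375 dB.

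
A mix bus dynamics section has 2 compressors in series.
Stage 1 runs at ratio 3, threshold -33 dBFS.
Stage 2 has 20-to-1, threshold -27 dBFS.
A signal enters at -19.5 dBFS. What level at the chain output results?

-28.5 dBFS

Stage 1: 13.5 dB above -33 dBFS, reduced 3:1 to 4.5 dB above → -28.5 dBFS.
Stage 2: below threshold (-28.5 ≤ -27); passes unchanged; output -28.5 dBFS.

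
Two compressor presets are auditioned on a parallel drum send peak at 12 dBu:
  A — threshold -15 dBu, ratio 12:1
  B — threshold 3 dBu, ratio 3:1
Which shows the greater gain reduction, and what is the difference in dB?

A, by 18.75 dB

A: 27 dB over, compressed to 2.25 dB over, so 24.75 dB of GR.
B: 9 dB over, compressed to 3 dB over, so 6 dB of GR.
A applies 18.75 dB more gain reduction.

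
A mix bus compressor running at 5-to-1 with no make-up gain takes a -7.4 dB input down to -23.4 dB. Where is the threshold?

Let T be the threshold. Output overshoot = (input overshoot)/R, so -23.4 − T = (-7.4 − T)/5.
5·(-23.4 − T) = -7.4 − T → 4·T = -117 − (-7.4) = -109.6.
T = -109.6/4 = -27.4 dB.

-27.4 dB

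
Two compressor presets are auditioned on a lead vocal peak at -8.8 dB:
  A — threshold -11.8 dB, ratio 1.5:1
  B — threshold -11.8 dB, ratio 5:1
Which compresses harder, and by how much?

A: GR = 3 − 3/1.5 = 1 dB.
B: GR = 3 − 3/5 = 2.4 dB.
B reduces 1.4 dB more.

B, by 1.4 dB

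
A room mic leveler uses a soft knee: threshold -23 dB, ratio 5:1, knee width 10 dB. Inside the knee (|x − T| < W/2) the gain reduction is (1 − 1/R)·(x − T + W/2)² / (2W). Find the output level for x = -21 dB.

-22.96 dB

x − T + W/2 = -21 − (-23) + 5 = 7.
GR = (1 − 1/5) × 7² / 20 = 0.8 × 49 / 20 = 1.96 dB.
Output = -21 − 1.96 = -22.96 dB.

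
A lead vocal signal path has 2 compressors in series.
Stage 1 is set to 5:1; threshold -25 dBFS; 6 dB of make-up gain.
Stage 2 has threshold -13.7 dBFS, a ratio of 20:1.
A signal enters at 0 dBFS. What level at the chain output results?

-14 dBFS

Stage 1: 0 dBFS is 25 dB over -25 dBFS; at 5:1 that becomes 5 dB over, giving -20 dBFS; +6 dB make-up → -14 dBFS.
Stage 2: below threshold (-14 ≤ -13.7); passes unchanged; output -14 dBFS.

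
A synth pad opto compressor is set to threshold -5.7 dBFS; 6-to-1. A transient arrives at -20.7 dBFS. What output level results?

-20.7 dBFS

-20.7 dBFS is 15 dB below the -5.7 dBFS threshold, so no gain reduction is applied.
Output = input = -20.7 dBFS.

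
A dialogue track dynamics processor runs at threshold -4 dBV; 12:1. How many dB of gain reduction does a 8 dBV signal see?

The signal is 12 dB above threshold.
A 12:1 ratio leaves 1 dB of that excess.
GR = overshoot in − overshoot out = 12 − 1 = 11 dB.

11 dB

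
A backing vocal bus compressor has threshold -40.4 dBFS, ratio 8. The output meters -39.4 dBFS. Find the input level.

-32.4 dBFS

That's 1 dB above the -40.4 dBFS threshold.
Input overshoot = R × output overshoot = 8 dB → input = -40.4 + 8 = -32.4 dBFS.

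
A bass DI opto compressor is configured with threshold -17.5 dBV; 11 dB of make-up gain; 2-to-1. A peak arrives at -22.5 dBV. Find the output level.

-11.5 dBV

-22.5 dBV is 5 dB below the -17.5 dBV threshold, so no gain reduction is applied.
Make-up gain adds 11 dB: -22.5 + 11 = -11.5 dBV.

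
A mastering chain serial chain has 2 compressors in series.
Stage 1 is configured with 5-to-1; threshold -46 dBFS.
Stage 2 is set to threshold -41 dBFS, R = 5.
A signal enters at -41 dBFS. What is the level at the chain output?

Stage 1: overshoot 5 dB → 5/5 = 1 dB → -45 dBFS.
Stage 2: below threshold (-45 ≤ -41); passes unchanged; output -45 dBFS.

-45 dBFS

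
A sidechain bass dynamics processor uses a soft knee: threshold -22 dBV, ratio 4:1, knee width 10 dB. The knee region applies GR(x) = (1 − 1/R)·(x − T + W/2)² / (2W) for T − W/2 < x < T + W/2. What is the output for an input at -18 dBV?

x − T + W/2 = -18 − (-22) + 5 = 9.
GR = (1 − 1/4) × 9² / 20 = 0.75 × 81 / 20 = 3.0375 dB.
Output = -18 − 3.0375 = -21.0375 dBV.

-21.0375 dBV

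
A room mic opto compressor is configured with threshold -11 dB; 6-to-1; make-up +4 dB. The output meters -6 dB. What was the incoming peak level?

Before make-up, the level was -6 − 4 = -10 dB.
Post-compression overshoot = -10 − (-11) = 1 dB.
Undo the ratio: input overshoot = 1 × 6 = 6 dB, giving input = -5 dB.

-5 dB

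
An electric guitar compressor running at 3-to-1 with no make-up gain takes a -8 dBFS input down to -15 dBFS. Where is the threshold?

Input is 10.5 dB above T (since output overshoot × R = input overshoot: (-15 − T)·3 = -8 − T gives T = -18.5 dBFS).
Check: -18.5 + (-8 − (-18.5))/3 = -18.5 + 3.5 = -15 dBFS. ✓

-18.5 dBFS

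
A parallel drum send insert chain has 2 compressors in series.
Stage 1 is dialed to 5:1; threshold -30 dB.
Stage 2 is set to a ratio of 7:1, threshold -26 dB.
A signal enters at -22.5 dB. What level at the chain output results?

-28.5 dB

Stage 1: -22.5 dB is 7.5 dB over -30 dB; at 5:1 that becomes 1.5 dB over, giving -28.5 dB.
Stage 2: below threshold (-28.5 ≤ -26); passes unchanged; output -28.5 dB.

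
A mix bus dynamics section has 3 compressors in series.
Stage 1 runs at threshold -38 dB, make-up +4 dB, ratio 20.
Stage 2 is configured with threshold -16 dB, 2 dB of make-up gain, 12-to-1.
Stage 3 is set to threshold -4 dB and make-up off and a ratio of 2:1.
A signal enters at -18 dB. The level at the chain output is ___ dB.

-31 dB

Stage 1: -18 dB is 20 dB over -38 dB; at 20:1 that becomes 1 dB over, giving -37 dB; +4 dB make-up → -33 dB.
Stage 2: -33 dB is at or below the -16 dB threshold — no compression; make-up brings it to -31 dB.
Stage 3: below threshold (-31 ≤ -4); passes unchanged; output -31 dB.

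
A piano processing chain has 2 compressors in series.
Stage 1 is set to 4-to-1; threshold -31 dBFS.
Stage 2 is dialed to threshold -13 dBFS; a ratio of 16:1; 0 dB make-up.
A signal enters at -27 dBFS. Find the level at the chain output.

-30 dBFS

Stage 1: 4 dB above -31 dBFS, reduced 4:1 to 1 dB above → -30 dBFS.
Stage 2: below threshold (-30 ≤ -13); passes unchanged; output -30 dBFS.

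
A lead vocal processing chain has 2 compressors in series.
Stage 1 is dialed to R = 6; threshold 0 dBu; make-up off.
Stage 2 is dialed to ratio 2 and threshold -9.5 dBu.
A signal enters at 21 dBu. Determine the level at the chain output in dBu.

Stage 1: overshoot 21 dB → 21/6 = 3.5 dB → 3.5 dBu.
Stage 2: 3.5 dBu is 13 dB over -9.5 dBu; at 2:1 that becomes 6.5 dB over, giving -3 dBu.

-3 dBu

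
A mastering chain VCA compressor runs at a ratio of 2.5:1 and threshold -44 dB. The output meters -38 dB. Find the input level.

Post-compression overshoot = -38 − (-44) = 6 dB.
Undo the ratio: input overshoot = 6 × 2.5 = 15 dB, giving input = -29 dB.

-29 dB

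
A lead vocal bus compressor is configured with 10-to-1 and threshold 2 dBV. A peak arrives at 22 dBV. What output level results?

Overshoot: 22 − 2 = 20 dB.
At 10:1 the overshoot is divided by 10, leaving 2 dB above threshold.
That puts the output at 4 dBV.

4 dBV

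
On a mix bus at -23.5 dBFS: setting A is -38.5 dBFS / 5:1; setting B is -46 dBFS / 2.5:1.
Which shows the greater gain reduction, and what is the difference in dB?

B, by 1.5 dB

A: overshoot 15 dB → output overshoot 3 dB → GR 12 dB.
B: overshoot 22.5 dB → output overshoot 9 dB → GR 13.5 dB.
Difference: 1.5 dB in favour of B.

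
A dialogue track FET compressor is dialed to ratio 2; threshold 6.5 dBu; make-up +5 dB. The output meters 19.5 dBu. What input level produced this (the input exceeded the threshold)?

Remove make-up: 19.5 − 5 = 14.5 dBu.
Post-compression overshoot = 14.5 − 6.5 = 8 dB.
Undo the ratio: input overshoot = 8 × 2 = 16 dB, giving input = 22.5 dBu.

22.5 dBu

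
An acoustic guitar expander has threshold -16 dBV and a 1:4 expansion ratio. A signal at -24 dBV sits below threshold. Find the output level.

The input is 8 dB below the -16 dBV threshold.
A 1:4 expander multiplies undershoot by 4: 8 × 4 = 32 dB below threshold.
Output = -16 − 32 = -48 dBV.

-48 dBV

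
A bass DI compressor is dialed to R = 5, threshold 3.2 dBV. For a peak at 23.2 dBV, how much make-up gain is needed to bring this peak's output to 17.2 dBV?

Without make-up, output = threshold + overshoot/5 = 3.2 + 4 = 7.2 dBV.
Gap to target: 10 dB.

10 dB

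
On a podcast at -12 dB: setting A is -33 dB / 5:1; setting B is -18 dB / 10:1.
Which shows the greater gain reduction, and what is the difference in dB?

A, by 11.4 dB

A: 21 dB over, compressed to 4.2 dB over, so 16.8 dB of GR.
B: 6 dB over, compressed to 0.6 dB over, so 5.4 dB of GR.
A applies 11.4 dB more gain reduction.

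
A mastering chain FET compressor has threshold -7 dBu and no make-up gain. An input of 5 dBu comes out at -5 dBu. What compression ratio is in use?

Input overshoot = 5 − (-7) = 12 dB; output overshoot = -5 − (-7) = 2 dB.
Ratio = 12 / 2 = 6.

6:1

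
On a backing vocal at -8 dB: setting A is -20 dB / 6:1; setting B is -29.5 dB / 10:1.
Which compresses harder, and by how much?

B, by 9.35 dB

A: 12 dB over, compressed to 2 dB over, so 10 dB of GR.
B: 21.5 dB over, compressed to 2.15 dB over, so 19.35 dB of GR.
B applies 9.35 dB more gain reduction.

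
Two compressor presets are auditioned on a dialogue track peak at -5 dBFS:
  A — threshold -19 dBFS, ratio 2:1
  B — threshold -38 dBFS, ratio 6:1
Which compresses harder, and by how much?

A: 14 dB over, compressed to 7 dB over, so 7 dB of GR.
B: 33 dB over, compressed to 5.5 dB over, so 27.5 dB of GR.
Difference: 20.5 dB in favour of B.

B, by 20.5 dB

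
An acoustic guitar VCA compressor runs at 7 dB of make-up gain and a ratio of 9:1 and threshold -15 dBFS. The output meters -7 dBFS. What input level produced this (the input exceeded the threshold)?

Remove make-up: -7 − 7 = -14 dBFS.
The compressed level sits -14 − (-15) = 1 dB over threshold.
Before 9:1 compression the overshoot was 1 × 9 = 9 dB, so input = -15 + 9 = -6 dBFS.

-6 dBFS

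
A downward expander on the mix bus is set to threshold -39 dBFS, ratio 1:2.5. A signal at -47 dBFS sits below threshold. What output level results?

Undershoot = (-39) − (-47) = 8 dB.
At 1:2.5, that expands to 20 dB under threshold.
Output = -39 − 20 = -59 dBFS.

-59 dBFS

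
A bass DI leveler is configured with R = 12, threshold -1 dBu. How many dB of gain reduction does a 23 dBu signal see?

22 dB

The signal is 24 dB above threshold.
At 12:1, output sits 24/12 = 2 dB above threshold.
So the signal is attenuated by 24 − 2 = 22 dB.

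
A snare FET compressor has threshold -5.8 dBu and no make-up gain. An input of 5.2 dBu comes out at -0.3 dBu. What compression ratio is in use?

Input overshoot = 5.2 − (-5.8) = 11 dB; output overshoot = -0.3 − (-5.8) = 5.5 dB.
Ratio = 11 / 5.5 = 2.

2:1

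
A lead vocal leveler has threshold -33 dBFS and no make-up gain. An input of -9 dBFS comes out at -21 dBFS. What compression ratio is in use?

2:1

Input overshoot = -9 − (-33) = 24 dB; output overshoot = -21 − (-33) = 12 dB.
Ratio = 24 / 12 = 2.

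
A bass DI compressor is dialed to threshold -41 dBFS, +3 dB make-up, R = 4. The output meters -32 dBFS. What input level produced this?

-17 dBFS

Stripping the +3 dB make-up gives -35 dBFS at the gain stage.
That's 6 dB above the -41 dBFS threshold.
Undo the ratio: input overshoot = 6 × 4 = 24 dB, giving input = -17 dBFS.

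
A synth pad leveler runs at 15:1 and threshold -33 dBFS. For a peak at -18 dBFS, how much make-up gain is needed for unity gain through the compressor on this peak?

14 dB

Overshoot 15 dB → 15/15 = 1 dB after compression, so the compressed level is -33 + 1 = -32 dBFS.
Make-up = target − compressed = -18 − (-32) = 14 dB.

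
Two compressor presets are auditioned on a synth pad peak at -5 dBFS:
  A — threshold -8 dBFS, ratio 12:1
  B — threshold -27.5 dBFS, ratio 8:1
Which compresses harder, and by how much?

B, by 16.9375 dB

A: GR = 3 − 3/12 = 2.75 dB.
B: GR = 22.5 − 22.5/8 = 19.6875 dB.
Difference: 16.9375 dB in favour of B.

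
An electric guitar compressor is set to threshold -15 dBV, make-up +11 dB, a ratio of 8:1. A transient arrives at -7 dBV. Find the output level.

Overshoot: -7 − (-15) = 8 dB.
At 8:1 the overshoot is divided by 8, leaving 1 dB above threshold.
Output = -15 + 1 = -14 dBV; make-up adds 11 dB, giving -3 dBV.

-3 dBV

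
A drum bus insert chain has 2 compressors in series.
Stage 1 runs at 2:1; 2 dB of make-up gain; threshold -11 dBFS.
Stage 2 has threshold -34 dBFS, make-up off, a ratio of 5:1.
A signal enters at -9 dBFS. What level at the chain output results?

-28.8 dBFS

Stage 1: -9 dBFS is 2 dB over -11 dBFS; at 2:1 that becomes 1 dB over, giving -10 dBFS; +2 dB make-up → -8 dBFS.
Stage 2: 26 dB above -34 dBFS, reduced 5:1 to 5.2 dB above → -28.8 dBFS.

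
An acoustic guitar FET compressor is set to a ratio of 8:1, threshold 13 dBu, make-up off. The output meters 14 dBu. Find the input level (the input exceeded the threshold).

21 dBu

That's 1 dB above the 13 dBu threshold.
Undo the ratio: input overshoot = 1 × 8 = 8 dB, giving input = 21 dBu.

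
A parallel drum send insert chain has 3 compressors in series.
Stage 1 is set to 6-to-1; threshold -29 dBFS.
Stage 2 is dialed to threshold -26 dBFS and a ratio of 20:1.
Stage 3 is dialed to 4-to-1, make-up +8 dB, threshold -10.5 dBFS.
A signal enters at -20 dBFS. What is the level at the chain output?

Stage 1: 9 dB above -29 dBFS, reduced 6:1 to 1.5 dB above → -27.5 dBFS.
Stage 2: -27.5 dBFS ≤ -26 dBFS, so stage 2 doesn't engage; output -27.5 dBFS.
Stage 3: -27.5 dBFS is at or below the -10.5 dBFS threshold — no compression; make-up brings it to -19.5 dBFS.

-19.5 dBFS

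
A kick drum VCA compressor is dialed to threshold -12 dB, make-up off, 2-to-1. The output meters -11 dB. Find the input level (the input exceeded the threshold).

-10 dB

The compressed level sits -11 − (-12) = 1 dB over threshold.
Input overshoot = R × output overshoot = 2 dB → input = -12 + 2 = -10 dB.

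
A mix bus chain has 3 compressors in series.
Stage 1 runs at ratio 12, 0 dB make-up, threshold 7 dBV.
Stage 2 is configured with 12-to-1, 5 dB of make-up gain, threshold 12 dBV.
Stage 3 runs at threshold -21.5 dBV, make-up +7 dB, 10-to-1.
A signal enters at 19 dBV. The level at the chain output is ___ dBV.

Stage 1: 19 dBV is 12 dB over 7 dBV; at 12:1 that becomes 1 dB over, giving 8 dBV.
Stage 2: 8 dBV ≤ 12 dBV, so stage 2 doesn't engage; make-up brings it to 13 dBV.
Stage 3: overshoot 34.5 dB → 34.5/10 = 3.45 dB → -18.05 dBV; +7 dB make-up → -11.05 dBV.

-11.05 dBV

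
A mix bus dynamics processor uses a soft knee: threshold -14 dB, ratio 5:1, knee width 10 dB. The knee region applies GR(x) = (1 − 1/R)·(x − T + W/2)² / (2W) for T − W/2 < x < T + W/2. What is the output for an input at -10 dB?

-13.24 dB

x − T + W/2 = -10 − (-14) + 5 = 9.
GR = (1 − 1/5) × 9² / 20 = 0.8 × 81 / 20 = 3.24 dB.
Output = -10 − 3.24 = -13.24 dB.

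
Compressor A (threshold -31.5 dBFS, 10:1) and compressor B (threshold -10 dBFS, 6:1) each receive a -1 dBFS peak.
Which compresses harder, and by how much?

A: 30.5 dB over, compressed to 3.05 dB over, so 27.45 dB of GR.
B: 9 dB over, compressed to 1.5 dB over, so 7.5 dB of GR.
Difference: 19.95 dB in favour of A.

A, by 19.95 dB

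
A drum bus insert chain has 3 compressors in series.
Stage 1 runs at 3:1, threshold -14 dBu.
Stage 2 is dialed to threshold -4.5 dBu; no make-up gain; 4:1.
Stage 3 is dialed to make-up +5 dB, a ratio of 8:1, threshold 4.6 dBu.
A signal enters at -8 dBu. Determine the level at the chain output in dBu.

Stage 1: 6 dB above -14 dBu, reduced 3:1 to 2 dB above → -12 dBu.
Stage 2: -12 dBu ≤ -4.5 dBu, so stage 2 doesn't engage; output -12 dBu.
Stage 3: -12 dBu is at or below the 4.6 dBu threshold — no compression; make-up brings it to -7 dBu.

-7 dBu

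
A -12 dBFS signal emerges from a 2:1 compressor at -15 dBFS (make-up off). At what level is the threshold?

-18 dBFS

Let T be the threshold. Output overshoot = (input overshoot)/R, so -15 − T = (-12 − T)/2.
2·(-15 − T) = -12 − T → 1·T = -30 − (-12) = -18.
T = -18/1 = -18 dBFS.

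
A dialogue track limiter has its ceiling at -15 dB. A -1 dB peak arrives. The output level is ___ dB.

A brickwall limiter is an ∞:1 compressor: any input above the ceiling is clamped to -15 dB.

-15 dB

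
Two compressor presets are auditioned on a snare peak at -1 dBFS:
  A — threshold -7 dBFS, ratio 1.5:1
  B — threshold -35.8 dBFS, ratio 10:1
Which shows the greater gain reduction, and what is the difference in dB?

B, by 29.32 dB

A: GR = 6 − 6/1.5 = 2 dB.
B: GR = 34.8 − 34.8/10 = 31.32 dB.
Difference: 29.32 dB in favour of B.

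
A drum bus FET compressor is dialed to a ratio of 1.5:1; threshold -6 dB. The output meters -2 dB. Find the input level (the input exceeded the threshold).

0 dB

That's 4 dB above the -6 dB threshold.
Before 1.5:1 compression the overshoot was 4 × 1.5 = 6 dB, so input = -6 + 6 = 0 dB.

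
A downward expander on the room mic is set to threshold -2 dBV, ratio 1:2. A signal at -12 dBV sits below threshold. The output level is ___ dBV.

The input is 10 dB below the -2 dBV threshold.
A 1:2 expander multiplies undershoot by 2: 10 × 2 = 20 dB below threshold.
Output = -2 − 20 = -22 dBV.

-22 dBV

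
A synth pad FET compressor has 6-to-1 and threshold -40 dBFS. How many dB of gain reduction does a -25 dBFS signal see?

-25 dBFS exceeds the threshold by 15 dB.
A 6:1 ratio leaves 2.5 dB of that excess.
So the signal is attenuated by 15 − 2.5 = 12.5 dB.

12.5 dB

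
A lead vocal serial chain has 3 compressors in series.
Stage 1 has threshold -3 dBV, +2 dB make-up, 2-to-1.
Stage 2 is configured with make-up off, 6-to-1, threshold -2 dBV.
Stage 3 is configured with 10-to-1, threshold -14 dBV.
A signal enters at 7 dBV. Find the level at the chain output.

Stage 1: 10 dB above -3 dBV, reduced 2:1 to 5 dB above → 2 dBV; +2 dB make-up → 4 dBV.
Stage 2: 6 dB above -2 dBV, reduced 6:1 to 1 dB above → -1 dBV.
Stage 3: 13 dB above -14 dBV, reduced 10:1 to 1.3 dB above → -12.7 dBV.

-12.7 dBV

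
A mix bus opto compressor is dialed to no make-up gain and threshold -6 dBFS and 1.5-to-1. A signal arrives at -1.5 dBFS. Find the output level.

The input is 4.5 dB above the -6 dBFS threshold.
At 1.5:1 the overshoot is divided by 1.5, leaving 3 dB above threshold.
So the level is -6 + 3 = -3 dBFS.

-3 dBFS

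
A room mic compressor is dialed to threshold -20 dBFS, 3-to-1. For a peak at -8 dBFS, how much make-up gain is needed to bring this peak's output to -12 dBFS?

Without make-up, output = threshold + overshoot/3 = -20 + 4 = -16 dBFS.
Gap to target: 4 dB.

4 dB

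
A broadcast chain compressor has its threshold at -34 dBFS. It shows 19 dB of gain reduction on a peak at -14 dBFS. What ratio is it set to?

Input overshoot = -14 − (-34) = 20 dB.
Output overshoot = 20 − 19 = 1 dB.
Ratio = input overshoot / output overshoot = 20 / 1 = 20.

20:1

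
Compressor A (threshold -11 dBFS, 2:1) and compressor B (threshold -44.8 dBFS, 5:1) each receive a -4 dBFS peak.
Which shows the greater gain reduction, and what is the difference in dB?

A: 7 dB over, compressed to 3.5 dB over, so 3.5 dB of GR.
B: 40.8 dB over, compressed to 8.16 dB over, so 32.64 dB of GR.
Difference: 29.14 dB in favour of B.

B, by 29.14 dB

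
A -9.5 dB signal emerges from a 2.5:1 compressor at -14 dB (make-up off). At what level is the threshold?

-17 dB

Gain reduction = -9.5 − (-14) = 4.5 dB; output overshoot = GR / (R − 1) = 4.5 / 1.5 = 3 dB.
Threshold = output − output overshoot = -14 − 3 = -17 dB.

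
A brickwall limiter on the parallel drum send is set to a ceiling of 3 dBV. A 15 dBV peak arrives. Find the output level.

3 dBV

At ∞:1, everything above 3 dBV is held at the ceiling.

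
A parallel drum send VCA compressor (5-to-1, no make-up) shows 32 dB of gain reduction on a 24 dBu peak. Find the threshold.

-16 dBu

Let T be the threshold. Output overshoot = (input overshoot)/R, so -8 − T = (24 − T)/5.
5·(-8 − T) = 24 − T → 4·T = -40 − 24 = -64.
T = -64/4 = -16 dBu.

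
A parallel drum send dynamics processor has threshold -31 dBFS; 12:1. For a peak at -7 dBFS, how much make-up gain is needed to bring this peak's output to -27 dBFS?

2 dB

The peak compresses to -31 + 24/12 = -29 dBFS.
To reach -27 dBFS requires -27 − (-29) = 2 dB of make-up.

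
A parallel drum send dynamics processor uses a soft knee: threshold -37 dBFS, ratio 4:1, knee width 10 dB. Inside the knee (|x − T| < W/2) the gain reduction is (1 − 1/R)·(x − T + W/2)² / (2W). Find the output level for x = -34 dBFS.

-36.4 dBFS

x − T + W/2 = -34 − (-37) + 5 = 8.
GR = (1 − 1/4) × 8² / 20 = 0.75 × 64 / 20 = 2.4 dB.
Output = -34 − 2.4 = -36.4 dBFS.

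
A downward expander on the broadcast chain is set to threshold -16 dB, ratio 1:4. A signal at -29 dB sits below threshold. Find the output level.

Below threshold, a 1:4 expander applies gain = (4−1)×(T − x) of attenuation.
(4−1) × 13 = 39 dB, so output = -29 − 39 = -68 dB.

-68 dB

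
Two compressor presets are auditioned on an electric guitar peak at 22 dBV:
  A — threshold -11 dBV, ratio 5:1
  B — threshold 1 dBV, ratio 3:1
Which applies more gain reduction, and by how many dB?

A: GR = 33 − 33/5 = 26.4 dB.
B: GR = 21 − 21/3 = 14 dB.
A applies 12.4 dB more gain reduction.

A, by 12.4 dB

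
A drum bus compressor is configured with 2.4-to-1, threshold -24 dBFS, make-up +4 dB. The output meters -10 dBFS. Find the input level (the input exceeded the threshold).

Remove make-up: -10 − 4 = -14 dBFS.
Post-compression overshoot = -14 − (-24) = 10 dB.
Input overshoot = R × output overshoot = 24 dB → input = -24 + 24 = 0 dBFS.

0 dBFS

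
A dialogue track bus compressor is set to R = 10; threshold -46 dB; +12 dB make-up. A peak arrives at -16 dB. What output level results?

-31 dB

-16 dB sits 30 dB over threshold.
10:1 compression reduces that to 30/10 = 3 dB over.
So the level is -46 + 3 = -43 dB; make-up adds 12 dB, giving -31 dB.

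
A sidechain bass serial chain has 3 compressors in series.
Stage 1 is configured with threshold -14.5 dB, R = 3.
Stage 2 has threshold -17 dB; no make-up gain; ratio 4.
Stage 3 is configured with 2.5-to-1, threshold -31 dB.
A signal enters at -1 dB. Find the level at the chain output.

Stage 1: -1 dB is 13.5 dB over -14.5 dB; at 3:1 that becomes 4.5 dB over, giving -10 dB.
Stage 2: 7 dB above -17 dB, reduced 4:1 to 1.75 dB above → -15.25 dB.
Stage 3: -15.25 dB is 15.75 dB over -31 dB; at 2.5:1 that becomes 6.3 dB over, giving -24.7 dB.

-24.7 dB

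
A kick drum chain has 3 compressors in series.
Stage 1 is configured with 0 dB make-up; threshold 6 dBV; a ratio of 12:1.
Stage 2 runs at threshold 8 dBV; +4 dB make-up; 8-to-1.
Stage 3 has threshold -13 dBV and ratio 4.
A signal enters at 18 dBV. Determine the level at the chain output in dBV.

Stage 1: overshoot 12 dB → 12/12 = 1 dB → 7 dBV.
Stage 2: below threshold (7 ≤ 8); passes unchanged; make-up brings it to 11 dBV.
Stage 3: overshoot 24 dB → 24/4 = 6 dB → -7 dBV.

-7 dBV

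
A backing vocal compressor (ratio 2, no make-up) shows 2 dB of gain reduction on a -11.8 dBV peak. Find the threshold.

-15.8 dBV

Gain reduction = -11.8 − (-13.8) = 2 dB; output overshoot = GR / (R − 1) = 2 / 1 = 2 dB.
Threshold = output − output overshoot = -13.8 − 2 = -15.8 dBV.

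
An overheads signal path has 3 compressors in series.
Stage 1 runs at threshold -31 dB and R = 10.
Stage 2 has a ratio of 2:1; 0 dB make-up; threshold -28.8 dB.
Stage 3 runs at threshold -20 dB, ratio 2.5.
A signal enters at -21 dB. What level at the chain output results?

Stage 1: overshoot 10 dB → 10/10 = 1 dB → -30 dB.
Stage 2: below threshold (-30 ≤ -28.8); passes unchanged; output -30 dB.
Stage 3: below threshold (-30 ≤ -20); passes unchanged; output -30 dB.

-30 dB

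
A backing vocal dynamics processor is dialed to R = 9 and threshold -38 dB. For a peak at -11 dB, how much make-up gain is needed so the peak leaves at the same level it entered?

Overshoot 27 dB → 27/9 = 3 dB after compression, so the compressed level is -38 + 3 = -35 dB.
Make-up = target − compressed = -11 − (-35) = 24 dB.

24 dB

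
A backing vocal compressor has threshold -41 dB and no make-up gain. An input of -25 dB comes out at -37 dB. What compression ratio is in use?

Input overshoot = -25 − (-41) = 16 dB; output overshoot = -37 − (-41) = 4 dB.
Ratio = 16 / 4 = 4.

4:1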